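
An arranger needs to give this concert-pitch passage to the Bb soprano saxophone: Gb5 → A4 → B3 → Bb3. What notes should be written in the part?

The Bb soprano saxophone sounds a major second below written, so the written part must be a major second above concert — transpose each note up.
Gb5 -> Ab5
A4 -> B4
B3 -> C#4
Bb3 -> C4

Ab5 B4 C#4 C4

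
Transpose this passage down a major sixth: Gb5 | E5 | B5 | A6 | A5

Gb5 → Bbb4
E5 → G4
B5 → D5
A6 → C6
A5 → C5

Bbb4 G4 D5 C6 C5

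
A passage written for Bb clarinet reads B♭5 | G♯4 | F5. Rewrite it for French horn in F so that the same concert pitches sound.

First find concert pitch: the Bb clarinet sounds a major second below written, so B♭5 G♯4 F5 sounds Ab5 F#4 Eb5.
Then write for French horn in F: it sounds a perfect fifth below written, so the part must be a perfect fifth above concert.
Ab5 → Eb6
F#4 → C#5
Eb5 → Bb5

Eb6 C#5 Bb5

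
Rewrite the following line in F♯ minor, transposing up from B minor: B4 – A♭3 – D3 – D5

F#5 Eb4 A3 A5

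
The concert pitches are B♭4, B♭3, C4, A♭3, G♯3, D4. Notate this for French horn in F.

F5 F4 G4 Eb4 D#4 A4

The French horn in F sounds a perfect fifth below written, so the written part must be a perfect fifth above concert — transpose each note up.
Bb4 → F5
Bb3 → F4
C4 → G4
Ab3 → Eb4
G#3 → D#4
D4 → A4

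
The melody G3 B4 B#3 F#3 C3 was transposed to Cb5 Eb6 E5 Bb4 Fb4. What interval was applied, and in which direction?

up a diminished eleventh

From G3 to Cb5 is 11 letter names — an eleventh of some quality.
G3 to Cb5 is 16 semitones, which makes it a diminished eleventh; the second version is higher, so the direction is up.
Checking another pair — C3 → Fb4 — gives the same interval.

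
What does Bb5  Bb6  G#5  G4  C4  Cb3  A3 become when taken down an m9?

A4 A5 F##4 F#3 B2 Bb1 G#2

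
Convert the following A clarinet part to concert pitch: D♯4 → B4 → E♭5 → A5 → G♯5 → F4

The A clarinet sounds a minor third below written, so transpose each written note down a minor third.
D#4 -> B#3
B4 -> G#4
Eb5 -> C5
A5 -> F#5
G#5 -> E#5
F4 -> D4

B#3 G#4 C5 F#5 E#5 D4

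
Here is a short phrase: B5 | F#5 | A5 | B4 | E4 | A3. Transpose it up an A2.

C##6 G##5 B#5 C##5 F##4 B#3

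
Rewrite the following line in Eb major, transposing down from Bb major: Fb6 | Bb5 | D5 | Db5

Bb major to Eb major down is a perfect fifth, so every note moves down by that interval.
Fb6 -> Bbb5
Bb5 -> Eb5
D5 -> G4
Db5 -> Gb4

Bbb5 Eb5 G4 Gb4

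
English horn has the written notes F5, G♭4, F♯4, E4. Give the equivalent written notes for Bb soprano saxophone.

First find concert pitch: the English horn sounds a perfect fifth below written, so F5 G♭4 F♯4 E4 sounds Bb4 Cb4 B3 A3.
Then write for Bb soprano saxophone: it sounds a major second below written, so the part must be a major second above concert.
Bb4 → C5
Cb4 → Db4
B3 → C#4
A3 → B3

C5 Db4 C#4 B3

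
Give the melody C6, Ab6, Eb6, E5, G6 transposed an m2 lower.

C6 gives B5
Ab6 gives G6
Eb6 gives D6
E5 gives D#5
G6 gives F#6

B5 G6 D6 D#5 F#6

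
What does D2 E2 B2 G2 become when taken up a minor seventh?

D2: a seventh up reaches C, and 10 semitones makes it C3.
A minor seventh up from E2 gives D3.
B2 up a minor seventh is A3.
G2 up a minor seventh is F3.

C3 D3 A3 F3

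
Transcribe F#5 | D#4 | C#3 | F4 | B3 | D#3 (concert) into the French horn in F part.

C#6 A#4 G#3 C5 F#4 A#3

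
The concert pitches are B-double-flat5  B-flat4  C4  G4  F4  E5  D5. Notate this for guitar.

Bbb6 Bb5 C5 G5 F5 E6 D6

The guitar sounds a perfect octave below written, so the written part must be a perfect octave above concert — transpose each note up.
Bbb5 to Bbb6
Bb4 to Bb5
C4 to C5
G4 to G5
F4 to F5
E5 to E6
D5 to D6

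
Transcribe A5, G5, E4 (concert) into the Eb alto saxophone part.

F#6 E6 C#5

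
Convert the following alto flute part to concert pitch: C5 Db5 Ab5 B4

G4 Ab4 Eb5 F#4

The alto flute sounds a perfect fourth below written, so transpose each written note down a perfect fourth.
C5 to G4
Db5 to Ab4
Ab5 to Eb5
B4 to F#4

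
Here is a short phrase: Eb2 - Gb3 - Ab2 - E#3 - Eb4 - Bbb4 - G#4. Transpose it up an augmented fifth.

B2 D4 E3 B##3 B4 F5 D##5

An augmented fifth up from Eb2 gives B2.
Gb3 up an augmented fifth is D4.
Ab2: a fifth up reaches E, and 8 semitones makes it E3.
An augmented fifth up from E#3 gives B##3.
An augmented fifth up from Eb4 gives B4.
Bbb4 up an augmented fifth is F5.
An augmented fifth up from G#4 gives D##5.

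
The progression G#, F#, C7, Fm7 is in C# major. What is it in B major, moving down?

C# major down to B major is a major second; each chord root moves by that interval while the quality stays the same.
G#: root G# down a major second → F#, giving F#.
F#: root F# down a major second → E, giving E.
C7: root C down a major second → Bb, giving Bb7.
Fm7: root F down a major second → Eb, giving Ebm7.

F# E Bb7 Ebm7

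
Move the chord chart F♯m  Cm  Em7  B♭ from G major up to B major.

A#m Em G#m7 D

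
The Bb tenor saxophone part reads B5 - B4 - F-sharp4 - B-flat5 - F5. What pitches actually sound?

A4 A3 E3 Ab4 Eb4

Written C4 on the Bb tenor saxophone sounds as Bb2, a major ninth lower; apply that shift to every note.
B5 gives A4
B4 gives A3
F#4 gives E3
Bb5 gives Ab4
F5 gives Eb4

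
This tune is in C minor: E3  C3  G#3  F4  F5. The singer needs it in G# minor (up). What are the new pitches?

B#3 G#3 D##4 C#5 C#6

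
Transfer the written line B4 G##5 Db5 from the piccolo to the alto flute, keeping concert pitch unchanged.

E6 C##7 Gb6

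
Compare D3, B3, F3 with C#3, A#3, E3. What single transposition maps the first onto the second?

From D3 to C#3 is 2 letter names — a second of some quality.
C#3 to D3 is 1 semitone, which makes it a minor second; the second version is lower, so the direction is down.
Checking another pair — F3 → E3 — gives the same interval.

down a minor second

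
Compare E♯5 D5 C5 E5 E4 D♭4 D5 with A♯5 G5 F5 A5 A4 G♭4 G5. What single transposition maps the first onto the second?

up a perfect fourth

From E#5 to A#5 is 4 letter names — a fourth of some quality.
E#5 to A#5 is 5 semitones, which makes it a perfect fourth; the second version is higher, so the direction is up.
Checking another pair — D5 → G5 — gives the same interval.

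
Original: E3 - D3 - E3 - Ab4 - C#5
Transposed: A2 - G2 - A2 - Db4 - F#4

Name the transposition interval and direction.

From E3 to A2 is 5 letter names — a fifth of some quality.
A2 to E3 is 7 semitones, which makes it a perfect fifth; the second version is lower, so the direction is down.
Checking another pair — C#5 → F#4 — gives the same interval.

down a perfect fifth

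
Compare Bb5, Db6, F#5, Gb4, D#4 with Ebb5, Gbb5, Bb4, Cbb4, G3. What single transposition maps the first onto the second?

down an augmented fifth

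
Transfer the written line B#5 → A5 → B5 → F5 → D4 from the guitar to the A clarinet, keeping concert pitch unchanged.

D#5 C5 D5 Ab4 F3

First find concert pitch: the guitar sounds a perfect octave below written, so B#5 A5 B5 F5 D4 sounds B#4 A4 B4 F4 D3.
Then write for A clarinet: it sounds a minor third below written, so the part must be a minor third above concert.
B#4 → D#5
A4 → C5
B4 → D5
F4 → Ab4
D3 → F3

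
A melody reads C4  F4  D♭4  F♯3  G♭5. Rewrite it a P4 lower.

G3 C4 Ab3 C#3 Db5

C4 gives G3
F4 gives C4
Db4 gives Ab3
F#3 gives C#3
Gb5 gives Db5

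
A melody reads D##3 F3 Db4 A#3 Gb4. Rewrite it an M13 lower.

D##3 gives F##1
F3 gives Ab1
Db4 gives Fb2
A#3 gives C#2
Gb4 gives Bbb2

F##1 Ab1 Fb2 C#2 Bbb2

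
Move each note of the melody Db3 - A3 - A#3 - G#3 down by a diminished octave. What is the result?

D2 A#2 A##2 G##2

Db3: an octave down reaches D, and 11 semitones makes it D2.
A diminished octave down from A3 gives A#2.
A#3: an octave down reaches A, and 11 semitones makes it A##2.
A diminished octave down from G#3 gives G##2.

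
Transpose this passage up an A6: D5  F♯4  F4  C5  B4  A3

B#5 D##5 D#5 A#5 G##5 F##4

D5 up an augmented sixth is B#5.
F#4: a sixth up reaches D, and 10 semitones makes it D##5.
An augmented sixth up from F4 gives D#5.
C5: a sixth up reaches A, and 10 semitones makes it A#5.
B4 up an augmented sixth is G##5.
A3 up an augmented sixth is F##4.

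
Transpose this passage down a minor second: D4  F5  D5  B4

C#4 E5 C#5 A#4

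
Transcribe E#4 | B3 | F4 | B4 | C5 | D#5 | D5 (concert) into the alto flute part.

Written C4 sounds as G3 on the alto flute, so concert pitches are written a perfect fourth up.
E#4 becomes A#4
B3 becomes E4
F4 becomes Bb4
B4 becomes E5
C5 becomes F5
D#5 becomes G#5
D5 becomes G5

A#4 E4 Bb4 E5 F5 G#5 G5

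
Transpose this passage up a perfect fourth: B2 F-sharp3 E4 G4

E3 B3 A4 C5

B2 → E3
F#3 → B3
E4 → A4
G4 → C5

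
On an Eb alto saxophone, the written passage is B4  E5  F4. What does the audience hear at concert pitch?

D4 G4 Ab3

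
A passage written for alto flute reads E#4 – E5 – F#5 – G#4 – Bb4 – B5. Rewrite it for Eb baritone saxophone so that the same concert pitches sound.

G##5 G#6 A#6 B#5 D6 D#7

First find concert pitch: the alto flute sounds a perfect fourth below written, so E#4 E5 F#5 G#4 Bb4 B5 sounds B#3 B4 C#5 D#4 F4 F#5.
Then write for Eb baritone saxophone: it sounds a major thirteenth below written, so the part must be a major thirteenth above concert.
B#3 → G##5
B4 → G#6
C#5 → A#6
D#4 → B#5
F4 → D6
F#5 → D#7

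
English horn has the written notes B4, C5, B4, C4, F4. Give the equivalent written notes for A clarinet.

First find concert pitch: the English horn sounds a perfect fifth below written, so B4 C5 B4 C4 F4 sounds E4 F4 E4 F3 Bb3.
Then write for A clarinet: it sounds a minor third below written, so the part must be a minor third above concert.
E4 → G4
F4 → Ab4
E4 → G4
F3 → Ab3
Bb3 → Db4

G4 Ab4 G4 Ab3 Db4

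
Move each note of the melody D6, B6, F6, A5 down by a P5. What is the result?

G5 E6 Bb5 D5

D6: a fifth down reaches G, and 7 semitones makes it G5.
A perfect fifth down from B6 gives E6.
F6: a fifth down reaches B, and 7 semitones makes it Bb5.
A5: a fifth down reaches D, and 7 semitones makes it D5.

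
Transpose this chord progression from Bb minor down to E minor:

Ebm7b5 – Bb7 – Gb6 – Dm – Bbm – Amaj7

Am7b5 E7 C6 G#m Em D#maj7

Bb minor down to E minor is a diminished fifth; each chord root moves by that interval while the quality stays the same.
Ebm7b5: root Eb down a diminished fifth → A, giving Am7b5.
Bb7: root Bb down a diminished fifth → E, giving E7.
Gb6: root Gb down a diminished fifth → C, giving C6.
Dm: root D down a diminished fifth → G#, giving G#m.
Bbm: root Bb down a diminished fifth → E, giving Em.
Amaj7: root A down a diminished fifth → D#, giving D#maj7.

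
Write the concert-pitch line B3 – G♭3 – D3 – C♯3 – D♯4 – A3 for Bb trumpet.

The Bb trumpet sounds a major second below written, so the written part must be a major second above concert — transpose each note up.
B3 -> C#4
Gb3 -> Ab3
D3 -> E3
C#3 -> D#3
D#4 -> E#4
A3 -> B3

C#4 Ab3 E3 D#3 E#4 B3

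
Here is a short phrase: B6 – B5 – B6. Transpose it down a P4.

F#6 F#5 F#6

B6 to F#6
B5 to F#5
B6 to F#6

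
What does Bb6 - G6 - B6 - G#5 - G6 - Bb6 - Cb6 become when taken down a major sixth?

Db6 Bb5 D6 B4 Bb5 Db6 Ebb5

Bb6: a sixth down reaches D, and 9 semitones makes it Db6.
A major sixth down from G6 gives Bb5.
A major sixth down from B6 gives D6.
G#5: a sixth down reaches B, and 9 semitones makes it B4.
A major sixth down from G6 gives Bb5.
Bb6 down a major sixth is Db6.
Cb6 down a major sixth is Ebb5.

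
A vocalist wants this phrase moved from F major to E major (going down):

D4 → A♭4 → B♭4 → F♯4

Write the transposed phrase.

From F down to E is a minor second; apply that to each pitch.
D4 becomes C#4
Ab4 becomes G4
Bb4 becomes A4
F#4 becomes E#4

C#4 G4 A4 E#4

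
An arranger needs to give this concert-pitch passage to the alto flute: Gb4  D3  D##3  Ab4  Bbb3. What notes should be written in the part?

The alto flute sounds a perfect fourth below written, so the written part must be a perfect fourth above concert — transpose each note up.
Gb4 → Cb5
D3 → G3
D##3 → G##3
Ab4 → Db5
Bbb3 → Ebb4

Cb5 G3 G##3 Db5 Ebb4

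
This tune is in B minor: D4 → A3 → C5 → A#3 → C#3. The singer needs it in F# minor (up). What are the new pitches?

From B up to F# is a perfect fifth; apply that to each pitch.
D4 gives A4
A3 gives E4
C5 gives G5
A#3 gives E#4
C#3 gives G#3

A4 E4 G5 E#4 G#3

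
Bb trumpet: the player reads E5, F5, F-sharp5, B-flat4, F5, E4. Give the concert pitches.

D5 Eb5 E5 Ab4 Eb5 D4

The Bb trumpet sounds a major second below written, so transpose each written note down a major second.
E5 -> D5
F5 -> Eb5
F#5 -> E5
Bb4 -> Ab4
F5 -> Eb5
E4 -> D4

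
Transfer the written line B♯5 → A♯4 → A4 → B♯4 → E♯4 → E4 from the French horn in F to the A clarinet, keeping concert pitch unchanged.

First find concert pitch: the French horn in F sounds a perfect fifth below written, so B♯5 A♯4 A4 B♯4 E♯4 E4 sounds E#5 D#4 D4 E#4 A#3 A3.
Then write for A clarinet: it sounds a minor third below written, so the part must be a minor third above concert.
E#5 → G#5
D#4 → F#4
D4 → F4
E#4 → G#4
A#3 → C#4
A3 → C4

G#5 F#4 F4 G#4 C#4 C4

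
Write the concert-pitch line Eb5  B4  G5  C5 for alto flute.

The alto flute sounds a perfect fourth below written, so the written part must be a perfect fourth above concert — transpose each note up.
Eb5 gives Ab5
B4 gives E5
G5 gives C6
C5 gives F5

Ab5 E5 C6 F5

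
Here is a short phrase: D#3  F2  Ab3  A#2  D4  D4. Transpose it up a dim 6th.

D#3 to Bb3
F2 to Dbb3
Ab3 to Fbb4
A#2 to F3
D4 to Bbb4
D4 to Bbb4

Bb3 Dbb3 Fbb4 F3 Bbb4 Bbb4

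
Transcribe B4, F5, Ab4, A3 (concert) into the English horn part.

F#5 C6 Eb5 E4

Written C4 sounds as F3 on the English horn, so concert pitches are written a perfect fifth up.
B4 → F#5
F5 → C6
Ab4 → Eb5
A3 → E4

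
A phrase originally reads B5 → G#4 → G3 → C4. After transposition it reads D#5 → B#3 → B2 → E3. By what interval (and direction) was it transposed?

From B5 to D#5 is 6 letter names — a sixth of some quality.
D#5 to B5 is 8 semitones, which makes it a minor sixth; the second version is lower, so the direction is down.
Checking another pair — C4 → E3 — gives the same interval.

down a minor sixth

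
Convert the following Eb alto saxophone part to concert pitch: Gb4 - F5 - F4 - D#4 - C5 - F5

The Eb alto saxophone sounds a major sixth below written, so transpose each written note down a major sixth.
Gb4 gives Bbb3
F5 gives Ab4
F4 gives Ab3
D#4 gives F#3
C5 gives Eb4
F5 gives Ab4

Bbb3 Ab4 Ab3 F#3 Eb4 Ab4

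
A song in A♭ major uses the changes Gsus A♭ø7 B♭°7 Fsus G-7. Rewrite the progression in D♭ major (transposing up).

Csus Dbø7 Eb°7 Bbsus C-7

A♭ major up to D♭ major is a perfect fourth; each chord root moves by that interval while the quality stays the same.
Gsus: root G up a perfect fourth → C, giving Csus.
A♭ø7: root A♭ up a perfect fourth → Db, giving Dbø7.
B♭°7: root B♭ up a perfect fourth → Eb, giving Eb°7.
Fsus: root F up a perfect fourth → Bb, giving Bbsus.
G-7: root G up a perfect fourth → C, giving C-7.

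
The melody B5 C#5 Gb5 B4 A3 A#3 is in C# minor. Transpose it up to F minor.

Eb6 F5 Cbb6 Eb5 Db4 D4

From C# up to F is a diminished fourth; apply that to each pitch.
B5 -> Eb6
C#5 -> F5
Gb5 -> Cbb6
B4 -> Eb5
A3 -> Db4
A#3 -> D4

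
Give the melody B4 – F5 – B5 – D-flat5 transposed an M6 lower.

B4 → D4
F5 → Ab4
B5 → D5
Db5 → Fb4

D4 Ab4 D5 Fb4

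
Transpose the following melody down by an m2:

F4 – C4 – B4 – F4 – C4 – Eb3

E4 B3 A#4 E4 B3 D3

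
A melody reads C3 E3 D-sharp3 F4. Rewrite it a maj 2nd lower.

Bb2 D3 C#3 Eb4

C3 to Bb2
E3 to D3
D#3 to C#3
F4 to Eb4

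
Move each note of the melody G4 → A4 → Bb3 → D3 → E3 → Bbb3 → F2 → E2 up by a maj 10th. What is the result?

B5 C#6 D5 F#4 G#4 Db5 A3 G#3

G4 -> B5
A4 -> C#6
Bb3 -> D5
D3 -> F#4
E3 -> G#4
Bbb3 -> Db5
F2 -> A3
E2 -> G#3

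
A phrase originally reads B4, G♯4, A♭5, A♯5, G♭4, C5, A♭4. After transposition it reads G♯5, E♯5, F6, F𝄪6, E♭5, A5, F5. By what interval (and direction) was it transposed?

Take the first pair: B4 → G#5. B to G spans 6 letter names, so the interval is some kind of sixth.
B4 to G#5 is 9 semitones, which makes it a major sixth; the second version is higher, so the direction is up.
Checking another pair — Ab4 → F5 — gives the same interval.

up a major sixth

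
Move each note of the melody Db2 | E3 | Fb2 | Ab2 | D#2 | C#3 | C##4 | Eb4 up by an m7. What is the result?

Cb3 D4 Ebb3 Gb3 C#3 B3 B#4 Db5

Db2 gives Cb3
E3 gives D4
Fb2 gives Ebb3
Ab2 gives Gb3
D#2 gives C#3
C#3 gives B3
C##4 gives B#4
Eb4 gives Db5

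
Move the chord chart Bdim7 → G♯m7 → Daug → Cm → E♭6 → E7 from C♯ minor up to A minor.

C♯ minor up to A minor is a minor sixth; each chord root moves by that interval while the quality stays the same.
Bdim7: root B up a minor sixth → G, giving Gdim7.
G♯m7: root G♯ up a minor sixth → E, giving Em7.
Daug: root D up a minor sixth → Bb, giving Bbaug.
Cm: root C up a minor sixth → Ab, giving Abm.
E♭6: root E♭ up a minor sixth → Cb, giving Cb6.
E7: root E up a minor sixth → C, giving C7.

Gdim7 Em7 Bbaug Abm Cb6 C7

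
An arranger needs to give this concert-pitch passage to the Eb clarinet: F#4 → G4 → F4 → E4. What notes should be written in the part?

D#4 E4 D4 C#4

Written C4 sounds as Eb4 on the Eb clarinet, so concert pitches are written a minor third down.
F#4 -> D#4
G4 -> E4
F4 -> D4
E4 -> C#4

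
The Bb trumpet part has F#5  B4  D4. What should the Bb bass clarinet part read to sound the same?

First find concert pitch: the Bb trumpet sounds a major second below written, so F#5 B4 D4 sounds E5 A4 C4.
Then write for Bb bass clarinet: it sounds a major ninth below written, so the part must be a major ninth above concert.
E5 → F#6
A4 → B5
C4 → D5

F#6 B5 D5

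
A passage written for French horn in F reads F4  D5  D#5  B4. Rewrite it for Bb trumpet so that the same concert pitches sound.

C4 A4 A#4 F#4

First find concert pitch: the French horn in F sounds a perfect fifth below written, so F4 D5 D#5 B4 sounds Bb3 G4 G#4 E4.
Then write for Bb trumpet: it sounds a major second below written, so the part must be a major second above concert.
Bb3 → C4
G4 → A4
G#4 → A#4
E4 → F#4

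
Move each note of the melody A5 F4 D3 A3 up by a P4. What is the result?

D6 Bb4 G3 D4

A5 up a perfect fourth is D6.
F4: a fourth up reaches B, and 5 semitones makes it Bb4.
D3 up a perfect fourth is G3.
A perfect fourth up from A3 gives D4.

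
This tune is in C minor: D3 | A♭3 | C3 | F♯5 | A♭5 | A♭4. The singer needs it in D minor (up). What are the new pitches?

E3 Bb3 D3 G#5 Bb5 Bb4

From C up to D is a major second; apply that to each pitch.
D3 -> E3
Ab3 -> Bb3
C3 -> D3
F#5 -> G#5
Ab5 -> Bb5
Ab4 -> Bb4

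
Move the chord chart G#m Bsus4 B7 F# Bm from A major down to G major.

A major down to G major is a major second; each chord root moves by that interval while the quality stays the same.
G#m: root G# down a major second → F#, giving F#m.
Bsus4: root B down a major second → A, giving Asus4.
B7: root B down a major second → A, giving A7.
F#: root F# down a major second → E, giving E.
Bm: root B down a major second → A, giving Am.

F#m Asus4 A7 E Am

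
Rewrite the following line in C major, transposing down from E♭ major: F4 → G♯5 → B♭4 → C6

D4 E#5 G4 A5

E♭ major to C major down is a minor third, so every note moves down by that interval.
F4 -> D4
G#5 -> E#5
Bb4 -> G4
C6 -> A5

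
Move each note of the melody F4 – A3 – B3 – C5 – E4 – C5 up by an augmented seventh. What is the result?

E#5 G##4 A##4 B#5 D##5 B#5

F4: a seventh up reaches E, and 12 semitones makes it E#5.
An augmented seventh up from A3 gives G##4.
B3 up an augmented seventh is A##4.
C5: a seventh up reaches B, and 12 semitones makes it B#5.
E4: a seventh up reaches D, and 12 semitones makes it D##5.
An augmented seventh up from C5 gives B#5.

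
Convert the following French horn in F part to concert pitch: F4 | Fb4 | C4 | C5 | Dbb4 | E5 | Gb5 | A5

Written C4 on the French horn in F sounds as F3, a perfect fifth lower; apply that shift to every note.
F4 -> Bb3
Fb4 -> Bbb3
C4 -> F3
C5 -> F4
Dbb4 -> Gbb3
E5 -> A4
Gb5 -> Cb5
A5 -> D5

Bb3 Bbb3 F3 F4 Gbb3 A4 Cb5 D5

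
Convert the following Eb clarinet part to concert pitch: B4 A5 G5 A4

Written C4 on the Eb clarinet sounds as Eb4, a minor third higher; apply that shift to every note.
B4 to D5
A5 to C6
G5 to Bb5
A4 to C5

D5 C6 Bb5 C5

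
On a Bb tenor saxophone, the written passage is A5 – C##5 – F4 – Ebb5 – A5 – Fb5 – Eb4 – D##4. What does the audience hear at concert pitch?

Written C4 on the Bb tenor saxophone sounds as Bb2, a major ninth lower; apply that shift to every note.
A5 → G4
C##5 → B#3
F4 → Eb3
Ebb5 → Dbb4
A5 → G4
Fb5 → Ebb4
Eb4 → Db3
D##4 → C##3

G4 B#3 Eb3 Dbb4 G4 Ebb4 Db3 C##3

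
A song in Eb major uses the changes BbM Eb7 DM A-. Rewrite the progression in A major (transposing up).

EM A7 G#M D#-

Eb major up to A major is an augmented fourth; each chord root moves by that interval while the quality stays the same.
BbM: root Bb up an augmented fourth → E, giving EM.
Eb7: root Eb up an augmented fourth → A, giving A7.
DM: root D up an augmented fourth → G#, giving G#M.
A-: root A up an augmented fourth → D#, giving D#-.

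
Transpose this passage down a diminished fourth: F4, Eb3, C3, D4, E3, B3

C#4 B2 G#2 A#3 B#2 F##3

A diminished fourth down from F4 gives C#4.
A diminished fourth down from Eb3 gives B2.
C3 down a diminished fourth is G#2.
D4: a fourth down reaches A, and 4 semitones makes it A#3.
E3: a fourth down reaches B, and 4 semitones makes it B#2.
A diminished fourth down from B3 gives F##3.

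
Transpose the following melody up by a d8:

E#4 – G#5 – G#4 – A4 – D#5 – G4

E5 G6 G5 Ab5 D6 Gb5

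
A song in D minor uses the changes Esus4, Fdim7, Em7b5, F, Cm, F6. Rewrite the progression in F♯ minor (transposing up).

G#sus4 Adim7 G#m7b5 A Em A6

D minor up to F♯ minor is a major third; each chord root moves by that interval while the quality stays the same.
Esus4: root E up a major third → G#, giving G#sus4.
Fdim7: root F up a major third → A, giving Adim7.
Em7b5: root E up a major third → G#, giving G#m7b5.
F: root F up a major third → A, giving A.
Cm: root C up a major third → E, giving Em.
F6: root F up a major third → A, giving A6.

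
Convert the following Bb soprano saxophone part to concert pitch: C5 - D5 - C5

Bb4 C5 Bb4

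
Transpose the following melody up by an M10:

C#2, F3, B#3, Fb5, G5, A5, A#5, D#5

C#2: a tenth up reaches E, and 16 semitones makes it E#3.
F3: a tenth up reaches A, and 16 semitones makes it A4.
B#3: a tenth up reaches D, and 16 semitones makes it D##5.
Fb5: a tenth up reaches A, and 16 semitones makes it Ab6.
G5 up a major tenth is B6.
A5: a tenth up reaches C, and 16 semitones makes it C#7.
A#5: a tenth up reaches C, and 16 semitones makes it C##7.
D#5 up a major tenth is F##6.

E#3 A4 D##5 Ab6 B6 C#7 C##7 F##6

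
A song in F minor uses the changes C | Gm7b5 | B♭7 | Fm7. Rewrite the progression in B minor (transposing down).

F minor down to B minor is a diminished fifth; each chord root moves by that interval while the quality stays the same.
C: root C down a diminished fifth → F#, giving F#.
Gm7b5: root G down a diminished fifth → C#, giving C#m7b5.
B♭7: root B♭ down a diminished fifth → E, giving E7.
Fm7: root F down a diminished fifth → B, giving Bm7.

F# C#m7b5 E7 Bm7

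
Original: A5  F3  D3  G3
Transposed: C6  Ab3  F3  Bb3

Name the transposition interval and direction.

up a minor third

From A5 to C6 is 3 letter names — a third of some quality.
A5 to C6 is 3 semitones, which makes it a minor third; the second version is higher, so the direction is up.
Checking another pair — G3 → Bb3 — gives the same interval.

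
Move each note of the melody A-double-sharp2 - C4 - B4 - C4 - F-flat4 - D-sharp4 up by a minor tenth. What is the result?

A##2 to C##4
C4 to Eb5
B4 to D6
C4 to Eb5
Fb4 to Abb5
D#4 to F#5

C##4 Eb5 D6 Eb5 Abb5 F#5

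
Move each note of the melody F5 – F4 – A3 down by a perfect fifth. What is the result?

Bb4 Bb3 D3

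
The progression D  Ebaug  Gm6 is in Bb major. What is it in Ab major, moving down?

Bb major down to Ab major is a major second; each chord root moves by that interval while the quality stays the same.
D: root D down a major second → C, giving C.
Ebaug: root Eb down a major second → Db, giving Dbaug.
Gm6: root G down a major second → F, giving Fm6.

C Dbaug Fm6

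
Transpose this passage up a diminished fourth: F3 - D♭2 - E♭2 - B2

Bbb3 Gbb2 Abb2 Eb3

A diminished fourth up from F3 gives Bbb3.
Db2 up a diminished fourth is Gbb2.
Eb2 up a diminished fourth is Abb2.
B2 up a diminished fourth is Eb3.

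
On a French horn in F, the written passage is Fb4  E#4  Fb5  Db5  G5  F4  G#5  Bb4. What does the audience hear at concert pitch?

Written C4 on the French horn in F sounds as F3, a perfect fifth lower; apply that shift to every note.
Fb4 → Bbb3
E#4 → A#3
Fb5 → Bbb4
Db5 → Gb4
G5 → C5
F4 → Bb3
G#5 → C#5
Bb4 → Eb4

Bbb3 A#3 Bbb4 Gb4 C5 Bb3 C#5 Eb4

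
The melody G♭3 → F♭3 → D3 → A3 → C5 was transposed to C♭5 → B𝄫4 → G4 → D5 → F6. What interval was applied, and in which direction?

Take the first pair: Gb3 → Cb5. G to C spans 11 letter names, so the interval is some kind of eleventh.
Gb3 to Cb5 is 17 semitones, which makes it a perfect eleventh; the second version is higher, so the direction is up.
Checking another pair — C5 → F6 — gives the same interval.

up a perfect eleventh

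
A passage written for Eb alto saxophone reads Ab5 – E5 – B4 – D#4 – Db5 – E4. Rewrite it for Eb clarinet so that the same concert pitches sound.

Ab4 E4 B3 D#3 Db4 E3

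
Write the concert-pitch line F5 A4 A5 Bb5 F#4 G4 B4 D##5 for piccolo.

Written C4 sounds as C5 on the piccolo, so concert pitches are written a perfect octave down.
F5 -> F4
A4 -> A3
A5 -> A4
Bb5 -> Bb4
F#4 -> F#3
G4 -> G3
B4 -> B3
D##5 -> D##4

F4 A3 A4 Bb4 F#3 G3 B3 D##4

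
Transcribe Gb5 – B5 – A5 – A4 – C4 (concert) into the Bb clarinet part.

Ab5 C#6 B5 B4 D4

Written C4 sounds as Bb3 on the Bb clarinet, so concert pitches are written a major second up.
Gb5 becomes Ab5
B5 becomes C#6
A5 becomes B5
A4 becomes B4
C4 becomes D4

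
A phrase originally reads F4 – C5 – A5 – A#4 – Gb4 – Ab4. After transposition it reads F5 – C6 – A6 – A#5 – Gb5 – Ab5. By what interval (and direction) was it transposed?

Take the first pair: F4 → F5. F to F spans 8 letter names, so the interval is some kind of octave.
F4 to F5 is 12 semitones, which makes it a perfect octave; the second version is higher, so the direction is up.
Checking another pair — Ab4 → Ab5 — gives the same interval.

up a perfect octave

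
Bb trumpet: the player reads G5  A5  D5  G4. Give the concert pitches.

F5 G5 C5 F4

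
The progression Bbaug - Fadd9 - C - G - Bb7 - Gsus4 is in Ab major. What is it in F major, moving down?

Ab major down to F major is a minor third; each chord root moves by that interval while the quality stays the same.
Bbaug: root Bb down a minor third → G, giving Gaug.
Fadd9: root F down a minor third → D, giving Dadd9.
C: root C down a minor third → A, giving A.
G: root G down a minor third → E, giving E.
Bb7: root Bb down a minor third → G, giving G7.
Gsus4: root G down a minor third → E, giving Esus4.

Gaug Dadd9 A E G7 Esus4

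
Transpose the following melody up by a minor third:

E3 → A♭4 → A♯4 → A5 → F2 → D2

E3 to G3
Ab4 to Cb5
A#4 to C#5
A5 to C6
F2 to Ab2
D2 to F2

G3 Cb5 C#5 C6 Ab2 F2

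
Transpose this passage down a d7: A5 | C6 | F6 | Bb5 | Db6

A5: a seventh down reaches B, and 9 semitones makes it B#4.
A diminished seventh down from C6 gives D#5.
F6: a seventh down reaches G, and 9 semitones makes it G#5.
Bb5: a seventh down reaches C, and 9 semitones makes it C#5.
Db6: a seventh down reaches E, and 9 semitones makes it E5.

B#4 D#5 G#5 C#5 E5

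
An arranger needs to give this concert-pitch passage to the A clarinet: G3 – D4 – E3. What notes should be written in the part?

Written C4 sounds as A3 on the A clarinet, so concert pitches are written a minor third up.
G3 gives Bb3
D4 gives F4
E3 gives G3

Bb3 F4 G3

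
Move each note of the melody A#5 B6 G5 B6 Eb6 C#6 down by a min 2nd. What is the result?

G##5 A#6 F#5 A#6 D6 B#5

A#5 down a minor second is G##5.
B6 down a minor second is A#6.
G5: a second down reaches F, and 1 semitone makes it F#5.
B6 down a minor second is A#6.
Eb6 down a minor second is D6.
A minor second down from C#6 gives B#5.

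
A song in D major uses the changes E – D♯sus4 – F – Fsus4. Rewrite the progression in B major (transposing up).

C# B#sus4 D Dsus4

D major up to B major is a major sixth; each chord root moves by that interval while the quality stays the same.
E: root E up a major sixth → C#, giving C#.
D♯sus4: root D♯ up a major sixth → B#, giving B#sus4.
F: root F up a major sixth → D, giving D.
Fsus4: root F up a major sixth → D, giving Dsus4.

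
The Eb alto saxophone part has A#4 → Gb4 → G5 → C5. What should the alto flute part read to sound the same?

F#4 Ebb4 Eb5 Ab4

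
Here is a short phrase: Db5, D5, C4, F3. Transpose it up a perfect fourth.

Gb5 G5 F4 Bb3

Db5 up a perfect fourth is Gb5.
A perfect fourth up from D5 gives G5.
C4 up a perfect fourth is F4.
F3 up a perfect fourth is Bb3.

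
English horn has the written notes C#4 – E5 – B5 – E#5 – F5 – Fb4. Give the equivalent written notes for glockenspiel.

First find concert pitch: the English horn sounds a perfect fifth below written, so C#4 E5 B5 E#5 F5 Fb4 sounds F#3 A4 E5 A#4 Bb4 Bbb3.
Then write for glockenspiel: it sounds a perfect fifteenth above written, so the part must be a perfect fifteenth below concert.
F#3 → F#1
A4 → A2
E5 → E3
A#4 → A#2
Bb4 → Bb2
Bbb3 → Bbb1

F#1 A2 E3 A#2 Bb2 Bbb1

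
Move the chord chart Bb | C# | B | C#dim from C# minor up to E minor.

Db E D Edim

C# minor up to E minor is a minor third; each chord root moves by that interval while the quality stays the same.
Bb: root Bb up a minor third → Db, giving Db.
C#: root C# up a minor third → E, giving E.
B: root B up a minor third → D, giving D.
C#dim: root C# up a minor third → E, giving Edim.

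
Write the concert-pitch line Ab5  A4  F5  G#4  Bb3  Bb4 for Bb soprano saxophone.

The Bb soprano saxophone sounds a major second below written, so the written part must be a major second above concert — transpose each note up.
Ab5 -> Bb5
A4 -> B4
F5 -> G5
G#4 -> A#4
Bb3 -> C4
Bb4 -> C5

Bb5 B4 G5 A#4 C4 C5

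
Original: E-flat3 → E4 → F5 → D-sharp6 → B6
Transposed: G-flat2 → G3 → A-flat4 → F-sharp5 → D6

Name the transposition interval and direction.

Take the first pair: Eb3 → Gb2. E to G spans 6 letter names, so the interval is some kind of sixth.
Gb2 to Eb3 is 9 semitones, which makes it a major sixth; the second version is lower, so the direction is down.
Checking another pair — B6 → D6 — gives the same interval.

down a major sixth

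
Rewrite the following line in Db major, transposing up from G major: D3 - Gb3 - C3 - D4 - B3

Ab3 Dbb4 Gb3 Ab4 F4

From G up to Db is a diminished fifth; apply that to each pitch.
D3 -> Ab3
Gb3 -> Dbb4
C3 -> Gb3
D4 -> Ab4
B3 -> F4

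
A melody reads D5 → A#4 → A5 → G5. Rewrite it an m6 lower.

F#4 C##4 C#5 B4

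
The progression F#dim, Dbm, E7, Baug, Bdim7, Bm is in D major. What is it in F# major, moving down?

D major down to F# major is a minor sixth; each chord root moves by that interval while the quality stays the same.
F#dim: root F# down a minor sixth → A#, giving A#dim.
Dbm: root Db down a minor sixth → F, giving Fm.
E7: root E down a minor sixth → G#, giving G#7.
Baug: root B down a minor sixth → D#, giving D#aug.
Bdim7: root B down a minor sixth → D#, giving D#dim7.
Bm: root B down a minor sixth → D#, giving D#m.

A#dim Fm G#7 D#aug D#dim7 D#m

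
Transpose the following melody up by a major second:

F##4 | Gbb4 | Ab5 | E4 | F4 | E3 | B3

G##4 Abb4 Bb5 F#4 G4 F#3 C#4

F##4: a second up reaches G, and 2 semitones makes it G##4.
A major second up from Gbb4 gives Abb4.
Ab5 up a major second is Bb5.
E4 up a major second is F#4.
A major second up from F4 gives G4.
E3 up a major second is F#3.
B3 up a major second is C#4.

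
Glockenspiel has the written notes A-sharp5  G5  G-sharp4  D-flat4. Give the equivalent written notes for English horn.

First find concert pitch: the glockenspiel sounds a perfect fifteenth above written, so A-sharp5 G5 G-sharp4 D-flat4 sounds A#7 G7 G#6 Db6.
Then write for English horn: it sounds a perfect fifth below written, so the part must be a perfect fifth above concert.
A#7 → E#8
G7 → D8
G#6 → D#7
Db6 → Ab6

E#8 D8 D#7 Ab6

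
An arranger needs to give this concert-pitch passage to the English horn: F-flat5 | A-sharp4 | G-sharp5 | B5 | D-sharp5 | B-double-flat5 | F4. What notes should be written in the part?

Written C4 sounds as F3 on the English horn, so concert pitches are written a perfect fifth up.
Fb5 gives Cb6
A#4 gives E#5
G#5 gives D#6
B5 gives F#6
D#5 gives A#5
Bbb5 gives Fb6
F4 gives C5

Cb6 E#5 D#6 F#6 A#5 Fb6 C5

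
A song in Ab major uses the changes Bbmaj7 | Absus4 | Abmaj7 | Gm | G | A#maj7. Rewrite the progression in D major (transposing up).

Emaj7 Dsus4 Dmaj7 C#m C# D##maj7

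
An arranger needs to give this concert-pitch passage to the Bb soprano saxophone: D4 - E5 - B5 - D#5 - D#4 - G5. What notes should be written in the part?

E4 F#5 C#6 E#5 E#4 A5

The Bb soprano saxophone sounds a major second below written, so the written part must be a major second above concert — transpose each note up.
D4 becomes E4
E5 becomes F#5
B5 becomes C#6
D#5 becomes E#5
D#4 becomes E#4
G5 becomes A5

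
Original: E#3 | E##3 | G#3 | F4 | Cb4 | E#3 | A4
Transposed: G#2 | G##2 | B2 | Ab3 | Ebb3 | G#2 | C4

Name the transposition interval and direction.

down a major sixth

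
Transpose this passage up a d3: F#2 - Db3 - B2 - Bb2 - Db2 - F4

F#2 → Ab2
Db3 → Fbb3
B2 → Db3
Bb2 → Dbb3
Db2 → Fbb2
F4 → Abb4

Ab2 Fbb3 Db3 Dbb3 Fbb2 Abb4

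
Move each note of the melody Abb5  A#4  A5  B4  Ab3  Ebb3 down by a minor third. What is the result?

Abb5 to Fb5
A#4 to F##4
A5 to F#5
B4 to G#4
Ab3 to F3
Ebb3 to Cb3

Fb5 F##4 F#5 G#4 F3 Cb3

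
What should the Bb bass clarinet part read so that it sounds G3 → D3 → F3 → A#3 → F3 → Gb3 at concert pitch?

Written C4 sounds as Bb2 on the Bb bass clarinet, so concert pitches are written a major ninth up.
G3 -> A4
D3 -> E4
F3 -> G4
A#3 -> B#4
F3 -> G4
Gb3 -> Ab4

A4 E4 G4 B#4 G4 Ab4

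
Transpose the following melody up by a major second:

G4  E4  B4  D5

G4 gives A4
E4 gives F#4
B4 gives C#5
D5 gives E5

A4 F#4 C#5 E5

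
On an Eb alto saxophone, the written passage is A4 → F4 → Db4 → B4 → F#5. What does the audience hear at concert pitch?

C4 Ab3 Fb3 D4 A4

The Eb alto saxophone sounds a major sixth below written, so transpose each written note down a major sixth.
A4 gives C4
F4 gives Ab3
Db4 gives Fb3
B4 gives D4
F#5 gives A4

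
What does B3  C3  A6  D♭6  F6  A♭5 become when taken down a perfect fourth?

F#3 G2 E6 Ab5 C6 Eb5

B3 to F#3
C3 to G2
A6 to E6
Db6 to Ab5
F6 to C6
Ab5 to Eb5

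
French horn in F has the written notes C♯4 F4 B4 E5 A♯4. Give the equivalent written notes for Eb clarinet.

D#3 G3 C#4 F#4 B#3

First find concert pitch: the French horn in F sounds a perfect fifth below written, so C♯4 F4 B4 E5 A♯4 sounds F#3 Bb3 E4 A4 D#4.
Then write for Eb clarinet: it sounds a minor third above written, so the part must be a minor third below concert.
F#3 → D#3
Bb3 → G3
E4 → C#4
A4 → F#4
D#4 → B#3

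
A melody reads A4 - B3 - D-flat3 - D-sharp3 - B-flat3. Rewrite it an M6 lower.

C4 D3 Fb2 F#2 Db3

A4: a sixth down reaches C, and 9 semitones makes it C4.
B3 down a major sixth is D3.
Db3 down a major sixth is Fb2.
D#3: a sixth down reaches F, and 9 semitones makes it F#2.
A major sixth down from Bb3 gives Db3.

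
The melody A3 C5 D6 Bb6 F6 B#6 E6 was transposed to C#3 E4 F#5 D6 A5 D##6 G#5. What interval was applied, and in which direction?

down a minor sixth

From A3 to C#3 is 6 letter names — a sixth of some quality.
C#3 to A3 is 8 semitones, which makes it a minor sixth; the second version is lower, so the direction is down.
Checking another pair — E6 → G#5 — gives the same interval.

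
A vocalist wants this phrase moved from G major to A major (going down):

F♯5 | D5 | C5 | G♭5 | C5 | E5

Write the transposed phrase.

G#4 E4 D4 Ab4 D4 F#4

From G down to A is a minor seventh; apply that to each pitch.
F#5 -> G#4
D5 -> E4
C5 -> D4
Gb5 -> Ab4
C5 -> D4
E5 -> F#4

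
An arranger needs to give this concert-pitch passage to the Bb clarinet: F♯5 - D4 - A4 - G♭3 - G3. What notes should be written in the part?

G#5 E4 B4 Ab3 A3

Written C4 sounds as Bb3 on the Bb clarinet, so concert pitches are written a major second up.
F#5 becomes G#5
D4 becomes E4
A4 becomes B4
Gb3 becomes Ab3
G3 becomes A3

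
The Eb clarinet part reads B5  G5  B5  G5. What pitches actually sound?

The Eb clarinet sounds a minor third above written, so transpose each written note up a minor third.
B5 -> D6
G5 -> Bb5
B5 -> D6
G5 -> Bb5

D6 Bb5 D6 Bb5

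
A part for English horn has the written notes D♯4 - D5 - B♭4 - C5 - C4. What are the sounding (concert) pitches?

G#3 G4 Eb4 F4 F3

The English horn sounds a perfect fifth below written, so transpose each written note down a perfect fifth.
D#4 to G#3
D5 to G4
Bb4 to Eb4
C5 to F4
C4 to F3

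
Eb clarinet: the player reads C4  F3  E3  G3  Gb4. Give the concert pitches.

Eb4 Ab3 G3 Bb3 Bbb4

Written C4 on the Eb clarinet sounds as Eb4, a minor third higher; apply that shift to every note.
C4 gives Eb4
F3 gives Ab3
E3 gives G3
G3 gives Bb3
Gb4 gives Bbb4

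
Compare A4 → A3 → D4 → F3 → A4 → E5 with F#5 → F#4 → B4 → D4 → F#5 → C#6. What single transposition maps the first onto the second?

From A4 to F#5 is 6 letter names — a sixth of some quality.
A4 to F#5 is 9 semitones, which makes it a major sixth; the second version is higher, so the direction is up.
Checking another pair — E5 → C#6 — gives the same interval.

up a major sixth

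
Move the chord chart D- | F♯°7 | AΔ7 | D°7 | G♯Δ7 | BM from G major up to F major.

C- E°7 GΔ7 C°7 F#Δ7 AM

G major up to F major is a minor seventh; each chord root moves by that interval while the quality stays the same.
D-: root D up a minor seventh → C, giving C-.
F♯°7: root F♯ up a minor seventh → E, giving E°7.
AΔ7: root A up a minor seventh → G, giving GΔ7.
D°7: root D up a minor seventh → C, giving C°7.
G♯Δ7: root G♯ up a minor seventh → F#, giving F#Δ7.
BM: root B up a minor seventh → A, giving AM.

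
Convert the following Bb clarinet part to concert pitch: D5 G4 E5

The Bb clarinet sounds a major second below written, so transpose each written note down a major second.
D5 to C5
G4 to F4
E5 to D5

C5 F4 D5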